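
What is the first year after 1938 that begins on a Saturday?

1944

Jan 1 advances by 2 weekdays after a leap year and by 1 after a common year.
1938: Jan 1 is Saturday.
1939: Sunday
1940: Monday (leap)
1941: Wednesday
1942: Thursday
1943: Friday
1944: Saturday (leap)
1944 begins on a Saturday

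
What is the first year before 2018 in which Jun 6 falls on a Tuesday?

From one year to the next, a fixed date's weekday advances by 1, or by 2 when a Feb 29 lies between the two dates.
2018: June 6 is Wednesday.
2017: Tuesday (−1)
Jun 6 falls on a Tuesday in 2017.

2017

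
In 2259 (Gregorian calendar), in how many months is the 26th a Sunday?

Check the 26th of each month of 2259: Jan 26: Wed, Feb 26: Sat, Mar 26: Sat, Apr 26: Tue, May 26: Thu, Jun 26: Sun, Jul 26: Tue, Aug 26: Fri, Sep 26: Mon, Oct 26: Wed, Nov 26: Sat, Dec 26: Mon.
Sunday occurs in June — 1 month.

1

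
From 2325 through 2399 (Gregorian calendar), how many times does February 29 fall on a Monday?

Leap years in 2325–2399: 18 of them.
Feb 29 weekday advances by 5 (mod 7) from one leap year to the next four years later (or differs when a century non-leap intervenes).
Leap-day weekdays: 2328:Wed 2332:Mon✓ 2336:Sat 2340:Thu 2344:Tue 2348:Sun 2352:Fri 2356:Wed 2360:Mon✓ 2364:Sat 2368:Thu 2372:Tue 2376:Sun 2380:Fri 2384:Wed 2388:Mon✓ 2392:Sat 2396:Thu
Monday: 2332, 2360, 2388 → 3.

3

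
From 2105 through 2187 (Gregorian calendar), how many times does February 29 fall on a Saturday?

Leap years in 2105–2187: 20 of them.
Feb 29 weekday advances by 5 (mod 7) from one leap year to the next four years later (or differs when a century non-leap intervenes).
Leap-day weekdays: 2108:Wed 2112:Mon 2116:Sat✓ 2120:Thu 2124:Tue 2128:Sun 2132:Fri 2136:Wed 2140:Mon 2144:Sat✓ 2148:Thu 2152:Tue 2156:Sun 2160:Fri 2164:Wed 2168:Mon 2172:Sat✓ 2176:Thu 2180:Tue 2184:Sun
Saturday: 2116, 2144, 2172 → 3.

3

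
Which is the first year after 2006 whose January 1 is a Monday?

2007

Jan 1 advances by 2 weekdays after a leap year and by 1 after a common year.
2006: Jan 1 is Sunday.
2007: Monday
2007 begins on a Monday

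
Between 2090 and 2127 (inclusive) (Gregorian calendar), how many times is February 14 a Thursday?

6

Track February 14's weekday year by year (advancing +1, or +2 across a Feb 29):
  2090: Tue  2091: Wed (+1)  2092: Thu (+1) ✓  2093: Sat (+2)  2094: Sun (+1)
  2095: Mon (+1)  2096: Tue (+1)  2097: Thu (+2) ✓  2098: Fri (+1)  2099: Sat (+1)
  2100: Sun (+1)  2101: Mon (+1)  2102: Tue (+1)  2103: Wed (+1)  … (10 more years) …
  2114: Wed (+1)  2115: Thu (+1) ✓  2116: Fri (+1)  2117: Sun (+2)  2118: Mon (+1)
  2119: Tue (+1)  2120: Wed (+1)  2121: Fri (+2)  2122: Sat (+1)  2123: Sun (+1)
  2124: Mon (+1)  2125: Wed (+2)  2126: Thu (+1) ✓  2127: Fri (+1)
Thursday years: 2092, 2097, 2104, 2109, 2115, 2126 — 6 in total.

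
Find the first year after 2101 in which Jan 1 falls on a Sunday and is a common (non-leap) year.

2102

Jan 1 advances by 2 weekdays after a leap year and by 1 after a common year.
2101: Jan 1 is Saturday.
2102: Sunday
2102 begins on a Sunday and is a common year.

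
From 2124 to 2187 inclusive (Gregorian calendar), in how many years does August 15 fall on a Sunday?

Track August 15's weekday year by year (advancing +1, or +2 across a Feb 29):
  2124: Tue  2125: Wed (+1)  2126: Thu (+1)  2127: Fri (+1)  2128: Sun (+2) ✓
  2129: Mon (+1)  2130: Tue (+1)  2131: Wed (+1)  2132: Fri (+2)  2133: Sat (+1)
  2134: Sun (+1) ✓  2135: Mon (+1)  2136: Wed (+2)  2137: Thu (+1)  … (36 more years) …
  2174: Mon (+1)  2175: Tue (+1)  2176: Thu (+2)  2177: Fri (+1)  2178: Sat (+1)
  2179: Sun (+1) ✓  2180: Tue (+2)  2181: Wed (+1)  2182: Thu (+1)  2183: Fri (+1)
  2184: Sun (+2) ✓  2185: Mon (+1)  2186: Tue (+1)  2187: Wed (+1)
Sunday years: 2128, 2134, 2145, 2151, 2156, 2162, 2173, 2179, 2184 — 9 in total.

9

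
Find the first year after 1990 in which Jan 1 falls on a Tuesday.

1991

Jan 1 advances by 2 weekdays after a leap year and by 1 after a common year.
1990: Jan 1 is Monday.
1991: Tuesday
1991 begins on a Tuesday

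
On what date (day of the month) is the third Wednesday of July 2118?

20

July 1, 2118 is a Friday, so the first Wednesday is the 6th.
The third Wednesday is 6 + 14 = 20.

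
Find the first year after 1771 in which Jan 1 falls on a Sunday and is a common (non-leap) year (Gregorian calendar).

Jan 1 advances by 2 weekdays after a leap year and by 1 after a common year.
1771: Jan 1 is Tuesday.
1772: Wednesday (leap)
1773: Friday
1774: Saturday
1775: Sunday
1775 begins on a Sunday and is a common year.

1775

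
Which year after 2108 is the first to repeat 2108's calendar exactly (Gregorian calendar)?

2136

Two years share a calendar iff Jan 1 falls on the same weekday and both are leap or both are common. 2108: Jan 1 is Sunday, leap year.
2109: Jan 1 Tuesday, common
2110: Jan 1 Wednesday, common
2111: Jan 1 Thursday, common
2112: Jan 1 Friday, leap
2113: Jan 1 Sunday, common
2114: Jan 1 Monday, common
2115: Jan 1 Tuesday, common
2116: Jan 1 Wednesday, leap
2117: Jan 1 Friday, common
2118: Jan 1 Saturday, common
2119: Jan 1 Sunday, common
2120: Jan 1 Monday, leap
2121: Jan 1 Wednesday, common
2122: Jan 1 Thursday, common
2123: Jan 1 Friday, common
2124: Jan 1 Saturday, leap
2125: Jan 1 Monday, common
2126: Jan 1 Tuesday, common
2127: Jan 1 Wednesday, common
2128: Jan 1 Thursday, leap
2129: Jan 1 Saturday, common
2130: Jan 1 Sunday, common
2131: Jan 1 Monday, common
2132: Jan 1 Tuesday, leap
2133: Jan 1 Thursday, common
2134: Jan 1 Friday, common
2135: Jan 1 Saturday, common
2136: Jan 1 Sunday, leap
2136 matches on both conditions.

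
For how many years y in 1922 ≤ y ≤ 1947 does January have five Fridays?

January has 31 days; it has five Fridays when Friday falls among the first (month-length − 28) days — i.e. when January 1 is one of Friday/Thursday/Wednesday.
January 1 by year: 1922:Sun 1923:Mon 1924:Tue 1925:Thu✓ 1926:Fri✓ 1927:Sat 1928:Sun 1929:Tue 1930:Wed✓ 1931:Thu✓ 1932:Fri✓ 1933:Sun 1934:Mon 1935:Tue 1936:Wed✓ 1937:Fri✓ 1938:Sat 1939:Sun 1940:Mon 1941:Wed✓ 1942:Thu✓ 1943:Fri✓ 1944:Sat 1945:Mon 1946:Tue 1947:Wed✓
Years with five Fridays: 1925, 1926, 1930, 1931, 1932, 1936, 1937, 1941, 1942, 1943, 1947 → 11.

11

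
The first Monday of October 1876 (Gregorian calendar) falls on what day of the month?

2

October 1, 1876 is a Sunday, so the first Monday is the 2nd.
The first Monday is 2 + 0 = 2.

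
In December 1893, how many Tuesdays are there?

December 1893 has 31 days and begins on Friday.
The first Tuesday is December 5.
Tuesdays fall on 5, 12, 19, 26 — that's 4.

4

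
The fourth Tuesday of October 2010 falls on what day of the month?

October 1, 2010 is a Friday, so the first Tuesday is the 5th.
The fourth Tuesday is 5 + 21 = 26.

26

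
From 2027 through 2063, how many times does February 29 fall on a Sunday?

2

Leap years in 2027–2063: 9 of them.
Feb 29 weekday advances by 5 (mod 7) from one leap year to the next four years later (or differs when a century non-leap intervenes).
Leap-day weekdays: 2028:Tue 2032:Sun✓ 2036:Fri 2040:Wed 2044:Mon 2048:Sat 2052:Thu 2056:Tue 2060:Sun✓
Sunday: 2032, 2060 → 2.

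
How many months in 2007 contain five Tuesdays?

A month of length L has five Tuesdays iff its first Tuesday is on day ≤ L−28 (so day 1–3 in a 31-day month, 1–2 in a 30-day month, day 1 in a leap February).
Checking each month of 2007: Jan starts Mon (31d) ✓; Feb starts Thu (28d); Mar starts Thu (31d); Apr starts Sun (30d); May starts Tue (31d) ✓; Jun starts Fri (30d); Jul starts Sun (31d) ✓; Aug starts Wed (31d); Sep starts Sat (30d); Oct starts Mon (31d) ✓; Nov starts Thu (30d); Dec starts Sat (31d).
Five-Tuesday months: January, May, July, October → 4.

4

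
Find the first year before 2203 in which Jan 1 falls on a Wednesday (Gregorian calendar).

2200

Jan 1 advances by 2 weekdays after a leap year and by 1 after a common year.
2203: Jan 1 is Saturday.
2202: Friday
2201: Thursday
2200: Wednesday
2200 begins on a Wednesday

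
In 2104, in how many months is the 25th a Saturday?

Check the 25th of each month of 2104: Jan 25: Fri, Feb 25: Mon, Mar 25: Tue, Apr 25: Fri, May 25: Sun, Jun 25: Wed, Jul 25: Fri, Aug 25: Mon, Sep 25: Thu, Oct 25: Sat, Nov 25: Tue, Dec 25: Thu.
Saturday occurs in October — 1 month.

1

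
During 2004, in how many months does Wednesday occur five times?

4

A month of length L has five Wednesdays iff its first Wednesday is on day ≤ L−28 (so day 1–3 in a 31-day month, 1–2 in a 30-day month, day 1 in a leap February).
Checking each month of 2004: Jan starts Thu (31d); Feb starts Sun (29d); Mar starts Mon (31d) ✓; Apr starts Thu (30d); May starts Sat (31d); Jun starts Tue (30d) ✓; Jul starts Thu (31d); Aug starts Sun (31d); Sep starts Wed (30d) ✓; Oct starts Fri (31d); Nov starts Mon (30d); Dec starts Wed (31d) ✓.
Five-Wednesday months: March, June, September, December → 4.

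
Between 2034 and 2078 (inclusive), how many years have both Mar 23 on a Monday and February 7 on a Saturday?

Check each year's weekday for Mar 23 and February 7:
  2034: Thu/Tue  2035: Fri/Wed  2036: Sun/Thu  2037: Mon/Sat ✓  2038: Tue/Sun  2039: Wed/Mon  2040: Fri/Tue  2041: Sat/Thu  2042: Sun/Fri  2043: Mon/Sat ✓  2044: Wed/Sun  2045: Thu/Tue  2046: Fri/Wed  2047: Sat/Thu  …(17 more)…  2065: Mon/Sat ✓  2066: Tue/Sun  2067: Wed/Mon  2068: Fri/Tue  2069: Sat/Thu  2070: Sun/Fri  2071: Mon/Sat ✓  2072: Wed/Sun  2073: Thu/Tue  2074: Fri/Wed  2075: Sat/Thu  2076: Mon/Fri  2077: Tue/Sun  2078: Wed/Mon
Both conditions hold in: 2037, 2043, 2054, 2065, 2071 — 5.

5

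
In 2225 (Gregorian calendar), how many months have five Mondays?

4

A month of length L has five Mondays iff its first Monday is on day ≤ L−28 (so day 1–3 in a 31-day month, 1–2 in a 30-day month, day 1 in a leap February).
Checking each month of 2225: Jan starts Sat (31d) ✓; Feb starts Tue (28d); Mar starts Tue (31d); Apr starts Fri (30d); May starts Sun (31d) ✓; Jun starts Wed (30d); Jul starts Fri (31d); Aug starts Mon (31d) ✓; Sep starts Thu (30d); Oct starts Sat (31d) ✓; Nov starts Tue (30d); Dec starts Thu (31d).
Five-Monday months: January, May, August, October → 4.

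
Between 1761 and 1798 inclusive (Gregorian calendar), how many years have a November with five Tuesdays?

November has 30 days; it has five Tuesdays when Tuesday falls among the first (month-length − 28) days — i.e. when November 1 is one of Tuesday/Monday.
November 1 by year: 1761:Sun 1762:Mon✓ 1763:Tue✓ 1764:Thu 1765:Fri 1766:Sat 1767:Sun 1768:Tue✓ 1769:Wed 1770:Thu 1771:Fri 1772:Sun 1773:Mon✓ 1774:Tue✓ 1775:Wed …(8 more)… 1784:Mon✓ 1785:Tue✓ 1786:Wed 1787:Thu 1788:Sat 1789:Sun 1790:Mon✓ 1791:Tue✓ 1792:Thu 1793:Fri 1794:Sat 1795:Sun 1796:Tue✓ 1797:Wed 1798:Thu
Years with five Tuesdays: 1762, 1763, 1768, 1773, 1774, 1779, 1784, 1785, 1790, 1791, 1796 → 11.

11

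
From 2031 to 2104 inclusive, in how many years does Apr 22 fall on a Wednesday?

10

Track Apr 22's weekday year by year (advancing +1, or +2 across a Feb 29):
  2031: Tue  2032: Thu (+2)  2033: Fri (+1)  2034: Sat (+1)  2035: Sun (+1)
  2036: Tue (+2)  2037: Wed (+1) ✓  2038: Thu (+1)  2039: Fri (+1)  2040: Sun (+2)
  2041: Mon (+1)  2042: Tue (+1)  2043: Wed (+1) ✓  2044: Fri (+2)  … (46 more years) …
  2091: Sun (+1)  2092: Tue (+2)  2093: Wed (+1) ✓  2094: Thu (+1)  2095: Fri (+1)
  2096: Sun (+2)  2097: Mon (+1)  2098: Tue (+1)  2099: Wed (+1) ✓  2100: Thu (+1)
  2101: Fri (+1)  2102: Sat (+1)  2103: Sun (+1)  2104: Tue (+2)
Wednesday years: 2037, 2043, 2048, 2054, 2065, 2071, 2076, 2082, 2093, 2099 — 10 in total.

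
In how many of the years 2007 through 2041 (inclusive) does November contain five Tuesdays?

10

November has 30 days; it has five Tuesdays when Tuesday falls among the first (month-length − 28) days — i.e. when November 1 is one of Tuesday/Monday.
November 1 by year: 2007:Thu 2008:Sat 2009:Sun 2010:Mon✓ 2011:Tue✓ 2012:Thu 2013:Fri 2014:Sat 2015:Sun 2016:Tue✓ 2017:Wed 2018:Thu 2019:Fri 2020:Sun 2021:Mon✓ …(5 more)… 2027:Mon✓ 2028:Wed 2029:Thu 2030:Fri 2031:Sat 2032:Mon✓ 2033:Tue✓ 2034:Wed 2035:Thu 2036:Sat 2037:Sun 2038:Mon✓ 2039:Tue✓ 2040:Thu 2041:Fri
Years with five Tuesdays: 2010, 2011, 2016, 2021, 2022, 2027, 2032, 2033, 2038, 2039 → 10.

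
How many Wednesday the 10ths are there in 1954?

Check the 10th of each month of 1954: Jan 10: Sun, Feb 10: Wed, Mar 10: Wed, Apr 10: Sat, May 10: Mon, Jun 10: Thu, Jul 10: Sat, Aug 10: Tue, Sep 10: Fri, Oct 10: Sun, Nov 10: Wed, Dec 10: Fri.
Wednesday occurs in February, March, November — 3 months.

3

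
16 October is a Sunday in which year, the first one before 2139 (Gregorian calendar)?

From one year to the next, a fixed date's weekday advances by 1, or by 2 when a Feb 29 lies between the two dates.
2139: October 16 is Friday.
2138: Thursday (−1)
2137: Wednesday (−1)
2136: Tuesday (−1)
2135: Sunday (−2)
16 October falls on a Sunday in 2135.

2135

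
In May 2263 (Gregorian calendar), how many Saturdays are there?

May 2263 has 31 days and begins on Friday.
The first Saturday is May 2.
Saturdays fall on 2, 9, 16, 23, 30 — that's 5.

5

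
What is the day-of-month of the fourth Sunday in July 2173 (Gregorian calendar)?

25

July 1, 2173 is a Thursday, so the first Sunday is the 4th.
The fourth Sunday is 4 + 21 = 25.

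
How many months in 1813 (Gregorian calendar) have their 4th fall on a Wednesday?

1

Check the 4th of each month of 1813: Jan 4: Mon, Feb 4: Thu, Mar 4: Thu, Apr 4: Sun, May 4: Tue, Jun 4: Fri, Jul 4: Sun, Aug 4: Wed, Sep 4: Sat, Oct 4: Mon, Nov 4: Thu, Dec 4: Sat.
Wednesday occurs in August — 1 month.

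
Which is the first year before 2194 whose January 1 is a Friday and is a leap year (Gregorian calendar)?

Jan 1 advances by 2 weekdays after a leap year and by 1 after a common year.
2194: Jan 1 is Wednesday.
2193: Tuesday
2192: Sunday (leap)
2191: Saturday
2190: Friday
2189: Thursday
2188: Tuesday (leap)
2187: Monday
2186: Sunday
2185: Saturday
2184: Thursday (leap)
2183: Wednesday
2182: Tuesday
2181: Monday
2180: Saturday (leap)
2179: Friday
2178: Thursday
2177: Wednesday
2176: Monday (leap)
2175: Sunday
2174: Saturday
2173: Friday
2172: Wednesday (leap)
2171: Tuesday
2170: Monday
2169: Sunday
2168: Friday (leap)
2168 begins on a Friday and is a leap year.

2168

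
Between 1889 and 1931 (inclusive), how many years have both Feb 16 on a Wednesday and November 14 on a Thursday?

0

Check each year's weekday for Feb 16 and November 14:
  1889: Sat/Thu  1890: Sun/Fri  1891: Mon/Sat  1892: Tue/Mon  1893: Thu/Tue  1894: Fri/Wed  1895: Sat/Thu  1896: Sun/Sat  1897: Tue/Sun  1898: Wed/Mon  1899: Thu/Tue  1900: Fri/Wed  1901: Sat/Thu  1902: Sun/Fri  …(15 more)…  1918: Sat/Thu  1919: Sun/Fri  1920: Mon/Sun  1921: Wed/Mon  1922: Thu/Tue  1923: Fri/Wed  1924: Sat/Fri  1925: Mon/Sat  1926: Tue/Sun  1927: Wed/Mon  1928: Thu/Wed  1929: Sat/Thu  1930: Sun/Fri  1931: Mon/Sat
Both conditions hold in: no year — 0.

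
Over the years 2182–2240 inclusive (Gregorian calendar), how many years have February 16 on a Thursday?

9

Track February 16's weekday year by year (advancing +1, or +2 across a Feb 29):
  2182: Sat  2183: Sun (+1)  2184: Mon (+1)  2185: Wed (+2)  2186: Thu (+1) ✓
  2187: Fri (+1)  2188: Sat (+1)  2189: Mon (+2)  2190: Tue (+1)  2191: Wed (+1)
  2192: Thu (+1) ✓  2193: Sat (+2)  2194: Sun (+1)  2195: Mon (+1)  … (31 more years) …
  2227: Fri (+1)  2228: Sat (+1)  2229: Mon (+2)  2230: Tue (+1)  2231: Wed (+1)
  2232: Thu (+1) ✓  2233: Sat (+2)  2234: Sun (+1)  2235: Mon (+1)  2236: Tue (+1)
  2237: Thu (+2) ✓  2238: Fri (+1)  2239: Sat (+1)  2240: Sun (+1)
Thursday years: 2186, 2192, 2197, 2204, 2209, 2215, 2226, 2232, 2237 — 9 in total.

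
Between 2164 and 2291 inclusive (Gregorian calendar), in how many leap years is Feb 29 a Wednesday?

6

Leap years in 2164–2291: 31 of them.
Feb 29 weekday advances by 5 (mod 7) from one leap year to the next four years later (or differs when a century non-leap intervenes).
Leap-day weekdays: 2164:Wed✓ 2168:Mon 2172:Sat 2176:Thu 2180:Tue 2184:Sun 2188:Fri 2192:Wed✓ 2196:Mon 2204:Wed✓ 2208:Mon 2212:Sat 2216:Thu …(5 more)… 2240:Sat 2244:Thu 2248:Tue 2252:Sun 2256:Fri 2260:Wed✓ 2264:Mon 2268:Sat 2272:Thu 2276:Tue 2280:Sun 2284:Fri 2288:Wed✓
Wednesday: 2164, 2192, 2204, 2232, 2260, 2288 → 6.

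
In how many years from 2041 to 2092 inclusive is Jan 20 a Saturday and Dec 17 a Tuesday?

Check each year's weekday for Jan 20 and Dec 17:
  2041: Sun/Tue  2042: Mon/Wed  2043: Tue/Thu  2044: Wed/Sat  2045: Fri/Sun  2046: Sat/Mon  2047: Sun/Tue  2048: Mon/Thu  2049: Wed/Fri  2050: Thu/Sat  2051: Fri/Sun  2052: Sat/Tue ✓  2053: Mon/Wed  2054: Tue/Thu  …(24 more)…  2079: Fri/Sun  2080: Sat/Tue ✓  2081: Mon/Wed  2082: Tue/Thu  2083: Wed/Fri  2084: Thu/Sun  2085: Sat/Mon  2086: Sun/Tue  2087: Mon/Wed  2088: Tue/Fri  2089: Thu/Sat  2090: Fri/Sun  2091: Sat/Mon  2092: Sun/Wed
Both conditions hold in: 2052, 2080 — 2.

2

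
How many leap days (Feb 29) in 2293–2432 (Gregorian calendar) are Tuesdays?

5

Leap years in 2293–2432: 34 of them.
Feb 29 weekday advances by 5 (mod 7) from one leap year to the next four years later (or differs when a century non-leap intervenes).
Leap-day weekdays: 2296:Sat 2304:Mon 2308:Sat 2312:Thu 2316:Tue✓ 2320:Sun 2324:Fri 2328:Wed 2332:Mon 2336:Sat 2340:Thu 2344:Tue✓ 2348:Sun …(8 more)… 2384:Wed 2388:Mon 2392:Sat 2396:Thu 2400:Tue✓ 2404:Sun 2408:Fri 2412:Wed 2416:Mon 2420:Sat 2424:Thu 2428:Tue✓ 2432:Sun
Tuesday: 2316, 2344, 2372, 2400, 2428 → 5.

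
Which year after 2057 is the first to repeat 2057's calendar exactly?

2063

Two years share a calendar iff Jan 1 falls on the same weekday and both are leap or both are common. 2057: Jan 1 is Monday, common year.
2058: Jan 1 Tuesday, common
2059: Jan 1 Wednesday, common
2060: Jan 1 Thursday, leap
2061: Jan 1 Saturday, common
2062: Jan 1 Sunday, common
2063: Jan 1 Monday, common
2063 matches on both conditions.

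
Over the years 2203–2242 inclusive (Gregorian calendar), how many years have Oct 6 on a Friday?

Track Oct 6's weekday year by year (advancing +1, or +2 across a Feb 29):
  2203: Thu  2204: Sat (+2)  2205: Sun (+1)  2206: Mon (+1)  2207: Tue (+1)
  2208: Thu (+2)  2209: Fri (+1) ✓  2210: Sat (+1)  2211: Sun (+1)  2212: Tue (+2)
  2213: Wed (+1)  2214: Thu (+1)  2215: Fri (+1) ✓  2216: Sun (+2)  … (12 more years) …
  2229: Tue (+1)  2230: Wed (+1)  2231: Thu (+1)  2232: Sat (+2)  2233: Sun (+1)
  2234: Mon (+1)  2235: Tue (+1)  2236: Thu (+2)  2237: Fri (+1) ✓  2238: Sat (+1)
  2239: Sun (+1)  2240: Tue (+2)  2241: Wed (+1)  2242: Thu (+1)
Friday years: 2209, 2215, 2220, 2226, 2237 — 5 in total.

5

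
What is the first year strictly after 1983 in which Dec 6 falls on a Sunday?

From one year to the next, a fixed date's weekday advances by 1, or by 2 when a Feb 29 lies between the two dates.
1983: December 6 is Tuesday.
1984: Thursday (+2)
1985: Friday (+1)
1986: Saturday (+1)
1987: Sunday (+1)
Dec 6 falls on a Sunday in 1987.

1987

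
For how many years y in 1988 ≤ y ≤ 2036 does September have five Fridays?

September has 30 days; it has five Fridays when Friday falls among the first (month-length − 28) days — i.e. when September 1 is one of Friday/Thursday.
September 1 by year: 1988:Thu✓ 1989:Fri✓ 1990:Sat 1991:Sun 1992:Tue 1993:Wed 1994:Thu✓ 1995:Fri✓ 1996:Sun 1997:Mon 1998:Tue 1999:Wed 2000:Fri✓ 2001:Sat 2002:Sun …(19 more)… 2022:Thu✓ 2023:Fri✓ 2024:Sun 2025:Mon 2026:Tue 2027:Wed 2028:Fri✓ 2029:Sat 2030:Sun 2031:Mon 2032:Wed 2033:Thu✓ 2034:Fri✓ 2035:Sat 2036:Mon
Years with five Fridays: 1988, 1989, 1994, 1995, 2000, 2005, 2006, 2011, 2016, 2017, 2022, 2023, 2028, 2033, 2034 → 15.

15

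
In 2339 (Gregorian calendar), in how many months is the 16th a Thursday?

Check the 16th of each month of 2339: Jan 16: Mon, Feb 16: Thu, Mar 16: Thu, Apr 16: Sun, May 16: Tue, Jun 16: Fri, Jul 16: Sun, Aug 16: Wed, Sep 16: Sat, Oct 16: Mon, Nov 16: Thu, Dec 16: Sat.
Thursday occurs in February, March, November — 3 months.

3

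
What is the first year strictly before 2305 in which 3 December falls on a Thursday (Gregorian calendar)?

2303

From one year to the next, a fixed date's weekday advances by 1, or by 2 when a Feb 29 lies between the two dates.
2305: December 3 is Sunday.
2304: Saturday (−1)
2303: Thursday (−2)
3 December falls on a Thursday in 2303.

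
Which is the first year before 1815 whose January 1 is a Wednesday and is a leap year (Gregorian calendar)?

Jan 1 advances by 2 weekdays after a leap year and by 1 after a common year.
1815: Jan 1 is Sunday.
1814: Saturday
1813: Friday
1812: Wednesday (leap)
1812 begins on a Wednesday and is a leap year.

1812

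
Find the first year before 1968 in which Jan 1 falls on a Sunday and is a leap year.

1956

Jan 1 advances by 2 weekdays after a leap year and by 1 after a common year.
1968: Jan 1 is Monday (leap).
1967: Sunday
1966: Saturday
1965: Friday
1964: Wednesday (leap)
1963: Tuesday
1962: Monday
1961: Sunday
1960: Friday (leap)
1959: Thursday
1958: Wednesday
1957: Tuesday
1956: Sunday (leap)
1956 begins on a Sunday and is a leap year.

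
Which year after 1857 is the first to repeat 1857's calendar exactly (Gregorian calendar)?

1863

Two years share a calendar iff Jan 1 falls on the same weekday and both are leap or both are common. 1857: Jan 1 is Thursday, common year.
1858: Jan 1 Friday, common
1859: Jan 1 Saturday, common
1860: Jan 1 Sunday, leap
1861: Jan 1 Tuesday, common
1862: Jan 1 Wednesday, common
1863: Jan 1 Thursday, common
1863 matches on both conditions.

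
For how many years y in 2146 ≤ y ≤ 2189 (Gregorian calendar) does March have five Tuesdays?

18

March has 31 days; it has five Tuesdays when Tuesday falls among the first (month-length − 28) days — i.e. when March 1 is one of Tuesday/Monday/Sunday.
March 1 by year: 2146:Tue✓ 2147:Wed 2148:Fri 2149:Sat 2150:Sun✓ 2151:Mon✓ 2152:Wed 2153:Thu 2154:Fri 2155:Sat 2156:Mon✓ 2157:Tue✓ 2158:Wed 2159:Thu 2160:Sat …(14 more)… 2175:Wed 2176:Fri 2177:Sat 2178:Sun✓ 2179:Mon✓ 2180:Wed 2181:Thu 2182:Fri 2183:Sat 2184:Mon✓ 2185:Tue✓ 2186:Wed 2187:Thu 2188:Sat 2189:Sun✓
Years with five Tuesdays: 2146, 2150, 2151, 2156, 2157, 2161, 2162, 2163, 2167, 2168, 2172, 2173, 2174, 2178, 2179, 2184, 2185, 2189 → 18.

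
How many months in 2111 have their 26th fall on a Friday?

1

Check the 26th of each month of 2111: Jan 26: Mon, Feb 26: Thu, Mar 26: Thu, Apr 26: Sun, May 26: Tue, Jun 26: Fri, Jul 26: Sun, Aug 26: Wed, Sep 26: Sat, Oct 26: Mon, Nov 26: Thu, Dec 26: Sat.
Friday occurs in June — 1 month.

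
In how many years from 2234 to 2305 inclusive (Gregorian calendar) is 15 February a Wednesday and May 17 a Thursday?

2

Check each year's weekday for 15 February and May 17:
  2234: Sat/Sat  2235: Sun/Sun  2236: Mon/Tue  2237: Wed/Wed  2238: Thu/Thu  2239: Fri/Fri  2240: Sat/Sun  2241: Mon/Mon  2242: Tue/Tue  2243: Wed/Wed  2244: Thu/Fri  2245: Sat/Sat  2246: Sun/Sun  2247: Mon/Mon  …(44 more)…  2292: Mon/Tue  2293: Wed/Wed  2294: Thu/Thu  2295: Fri/Fri  2296: Sat/Sun  2297: Mon/Mon  2298: Tue/Tue  2299: Wed/Wed  2300: Thu/Thu  2301: Fri/Fri  2302: Sat/Sat  2303: Sun/Sun  2304: Mon/Tue  2305: Wed/Wed
Both conditions hold in: 2260, 2288 — 2.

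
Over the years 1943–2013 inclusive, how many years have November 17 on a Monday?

10

Track November 17's weekday year by year (advancing +1, or +2 across a Feb 29):
  1943: Wed  1944: Fri (+2)  1945: Sat (+1)  1946: Sun (+1)  1947: Mon (+1) ✓
  1948: Wed (+2)  1949: Thu (+1)  1950: Fri (+1)  1951: Sat (+1)  1952: Mon (+2) ✓
  1953: Tue (+1)  1954: Wed (+1)  1955: Thu (+1)  1956: Sat (+2)  … (43 more years) …
  2000: Fri (+2)  2001: Sat (+1)  2002: Sun (+1)  2003: Mon (+1) ✓  2004: Wed (+2)
  2005: Thu (+1)  2006: Fri (+1)  2007: Sat (+1)  2008: Mon (+2) ✓  2009: Tue (+1)
  2010: Wed (+1)  2011: Thu (+1)  2012: Sat (+2)  2013: Sun (+1)
Monday years: 1947, 1952, 1958, 1969, 1975, 1980, 1986, 1997, 2003, 2008 — 10 in total.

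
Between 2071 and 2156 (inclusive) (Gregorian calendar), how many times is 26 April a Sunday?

Track 26 April's weekday year by year (advancing +1, or +2 across a Feb 29):
  2071: Sun ✓  2072: Tue (+2)  2073: Wed (+1)  2074: Thu (+1)  2075: Fri (+1)
  2076: Sun (+2) ✓  2077: Mon (+1)  2078: Tue (+1)  2079: Wed (+1)  2080: Fri (+2)
  2081: Sat (+1)  2082: Sun (+1) ✓  2083: Mon (+1)  2084: Wed (+2)  … (58 more years) …
  2143: Fri (+1)  2144: Sun (+2) ✓  2145: Mon (+1)  2146: Tue (+1)  2147: Wed (+1)
  2148: Fri (+2)  2149: Sat (+1)  2150: Sun (+1) ✓  2151: Mon (+1)  2152: Wed (+2)
  2153: Thu (+1)  2154: Fri (+1)  2155: Sat (+1)  2156: Mon (+2)
Sunday years: 2071, 2076, 2082, 2093, 2099, 2105, 2111, 2116, 2122, 2133, 2139, 2144, 2150 — 13 in total.

13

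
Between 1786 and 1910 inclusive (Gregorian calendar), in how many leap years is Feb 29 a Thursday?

Leap years in 1786–1910: 29 of them.
Feb 29 weekday advances by 5 (mod 7) from one leap year to the next four years later (or differs when a century non-leap intervenes).
Leap-day weekdays: 1788:Fri 1792:Wed 1796:Mon 1804:Wed 1808:Mon 1812:Sat 1816:Thu✓ 1820:Tue 1824:Sun 1828:Fri 1832:Wed 1836:Mon 1840:Sat …(3 more)… 1856:Fri 1860:Wed 1864:Mon 1868:Sat 1872:Thu✓ 1876:Tue 1880:Sun 1884:Fri 1888:Wed 1892:Mon 1896:Sat 1904:Mon 1908:Sat
Thursday: 1816, 1844, 1872 → 3.

3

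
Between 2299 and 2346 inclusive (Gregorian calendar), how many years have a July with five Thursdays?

July has 31 days; it has five Thursdays when Thursday falls among the first (month-length − 28) days — i.e. when July 1 is one of Thursday/Wednesday/Tuesday.
July 1 by year: 2299:Sat 2300:Sun 2301:Mon 2302:Tue✓ 2303:Wed✓ 2304:Fri 2305:Sat 2306:Sun 2307:Mon 2308:Wed✓ 2309:Thu✓ 2310:Fri 2311:Sat 2312:Mon 2313:Tue✓ …(18 more)… 2332:Fri 2333:Sat 2334:Sun 2335:Mon 2336:Wed✓ 2337:Thu✓ 2338:Fri 2339:Sat 2340:Mon 2341:Tue✓ 2342:Wed✓ 2343:Thu✓ 2344:Sat 2345:Sun 2346:Mon
Years with five Thursdays: 2302, 2303, 2308, 2309, 2313, 2314, 2315, 2319, 2320, 2324, 2325, 2326, 2330, 2331, 2336, 2337, 2341, 2342, 2343 → 19.

19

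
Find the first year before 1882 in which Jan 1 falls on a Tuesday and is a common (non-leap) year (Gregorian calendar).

Jan 1 advances by 2 weekdays after a leap year and by 1 after a common year.
1882: Jan 1 is Sunday.
1881: Saturday
1880: Thursday (leap)
1879: Wednesday
1878: Tuesday
1878 begins on a Tuesday and is a common year.

1878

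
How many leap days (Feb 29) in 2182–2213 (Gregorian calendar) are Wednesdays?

Leap years in 2182–2213: 7 of them.
Feb 29 weekday advances by 5 (mod 7) from one leap year to the next four years later (or differs when a century non-leap intervenes).
Leap-day weekdays: 2184:Sun 2188:Fri 2192:Wed✓ 2196:Mon 2204:Wed✓ 2208:Mon 2212:Sat
Wednesday: 2192, 2204 → 2.

2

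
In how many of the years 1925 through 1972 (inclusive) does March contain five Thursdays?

20

March has 31 days; it has five Thursdays when Thursday falls among the first (month-length − 28) days — i.e. when March 1 is one of Thursday/Wednesday/Tuesday.
March 1 by year: 1925:Sun 1926:Mon 1927:Tue✓ 1928:Thu✓ 1929:Fri 1930:Sat 1931:Sun 1932:Tue✓ 1933:Wed✓ 1934:Thu✓ 1935:Fri 1936:Sun 1937:Mon 1938:Tue✓ 1939:Wed✓ …(18 more)… 1958:Sat 1959:Sun 1960:Tue✓ 1961:Wed✓ 1962:Thu✓ 1963:Fri 1964:Sun 1965:Mon 1966:Tue✓ 1967:Wed✓ 1968:Fri 1969:Sat 1970:Sun 1971:Mon 1972:Wed✓
Years with five Thursdays: 1927, 1928, 1932, 1933, 1934, 1938, 1939, 1944, 1945, 1949, 1950, 1951, 1955, 1956, 1960, 1961, 1962, 1966, 1967, 1972 → 20.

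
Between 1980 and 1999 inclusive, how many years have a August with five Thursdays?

August has 31 days; it has five Thursdays when Thursday falls among the first (month-length − 28) days — i.e. when August 1 is one of Thursday/Wednesday/Tuesday.
August 1 by year: 1980:Fri 1981:Sat 1982:Sun 1983:Mon 1984:Wed✓ 1985:Thu✓ 1986:Fri 1987:Sat 1988:Mon 1989:Tue✓ 1990:Wed✓ 1991:Thu✓ 1992:Sat 1993:Sun 1994:Mon 1995:Tue✓ 1996:Thu✓ 1997:Fri 1998:Sat 1999:Sun
Years with five Thursdays: 1984, 1985, 1989, 1990, 1991, 1995, 1996 → 7.

7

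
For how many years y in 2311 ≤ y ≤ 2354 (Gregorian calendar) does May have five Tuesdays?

May has 31 days; it has five Tuesdays when Tuesday falls among the first (month-length − 28) days — i.e. when May 1 is one of Tuesday/Monday/Sunday.
May 1 by year: 2311:Mon✓ 2312:Wed 2313:Thu 2314:Fri 2315:Sat 2316:Mon✓ 2317:Tue✓ 2318:Wed 2319:Thu 2320:Sat 2321:Sun✓ 2322:Mon✓ 2323:Tue✓ 2324:Thu 2325:Fri …(14 more)… 2340:Wed 2341:Thu 2342:Fri 2343:Sat 2344:Mon✓ 2345:Tue✓ 2346:Wed 2347:Thu 2348:Sat 2349:Sun✓ 2350:Mon✓ 2351:Tue✓ 2352:Thu 2353:Fri 2354:Sat
Years with five Tuesdays: 2311, 2316, 2317, 2321, 2322, 2323, 2327, 2328, 2332, 2333, 2334, 2338, 2339, 2344, 2345, 2349, 2350, 2351 → 18.

18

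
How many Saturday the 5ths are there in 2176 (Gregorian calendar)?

1

Check the 5th of each month of 2176: Jan 5: Fri, Feb 5: Mon, Mar 5: Tue, Apr 5: Fri, May 5: Sun, Jun 5: Wed, Jul 5: Fri, Aug 5: Mon, Sep 5: Thu, Oct 5: Sat, Nov 5: Tue, Dec 5: Thu.
Saturday occurs in October — 1 month.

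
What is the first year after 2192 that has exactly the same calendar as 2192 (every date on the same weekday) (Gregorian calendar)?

Two years share a calendar iff Jan 1 falls on the same weekday and both are leap or both are common. 2192: Jan 1 is Sunday, leap year.
2193: Jan 1 Tuesday, common
2194: Jan 1 Wednesday, common
2195: Jan 1 Thursday, common
2196: Jan 1 Friday, leap
2197: Jan 1 Sunday, common
2198: Jan 1 Monday, common
2199: Jan 1 Tuesday, common
2200: Jan 1 Wednesday, common
2201: Jan 1 Thursday, common
2202: Jan 1 Friday, common
2203: Jan 1 Saturday, common
2204: Jan 1 Sunday, leap
2204 matches on both conditions.

2204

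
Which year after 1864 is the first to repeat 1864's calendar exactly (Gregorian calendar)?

1892

Two years share a calendar iff Jan 1 falls on the same weekday and both are leap or both are common. 1864: Jan 1 is Friday, leap year.
1865: Jan 1 Sunday, common
1866: Jan 1 Monday, common
1867: Jan 1 Tuesday, common
1868: Jan 1 Wednesday, leap
1869: Jan 1 Friday, common
1870: Jan 1 Saturday, common
1871: Jan 1 Sunday, common
1872: Jan 1 Monday, leap
1873: Jan 1 Wednesday, common
1874: Jan 1 Thursday, common
1875: Jan 1 Friday, common
1876: Jan 1 Saturday, leap
1877: Jan 1 Monday, common
1878: Jan 1 Tuesday, common
1879: Jan 1 Wednesday, common
1880: Jan 1 Thursday, leap
1881: Jan 1 Saturday, common
1882: Jan 1 Sunday, common
1883: Jan 1 Monday, common
1884: Jan 1 Tuesday, leap
1885: Jan 1 Thursday, common
1886: Jan 1 Friday, common
1887: Jan 1 Saturday, common
1888: Jan 1 Sunday, leap
1889: Jan 1 Tuesday, common
1890: Jan 1 Wednesday, common
1891: Jan 1 Thursday, common
1892: Jan 1 Friday, leap
1892 matches on both conditions.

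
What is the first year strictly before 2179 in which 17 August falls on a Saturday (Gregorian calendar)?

From one year to the next, a fixed date's weekday advances by 1, or by 2 when a Feb 29 lies between the two dates.
2179: August 17 is Tuesday.
2178: Monday (−1)
2177: Sunday (−1)
2176: Saturday (−1)
17 August falls on a Saturday in 2176.

2176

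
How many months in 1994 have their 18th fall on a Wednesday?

1

Check the 18th of each month of 1994: Jan 18: Tue, Feb 18: Fri, Mar 18: Fri, Apr 18: Mon, May 18: Wed, Jun 18: Sat, Jul 18: Mon, Aug 18: Thu, Sep 18: Sun, Oct 18: Tue, Nov 18: Fri, Dec 18: Sun.
Wednesday occurs in May — 1 month.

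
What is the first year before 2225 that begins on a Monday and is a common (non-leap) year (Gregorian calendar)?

2221

Jan 1 advances by 2 weekdays after a leap year and by 1 after a common year.
2225: Jan 1 is Saturday.
2224: Thursday (leap)
2223: Wednesday
2222: Tuesday
2221: Monday
2221 begins on a Monday and is a common year.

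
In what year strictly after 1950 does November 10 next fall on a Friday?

From one year to the next, a fixed date's weekday advances by 1, or by 2 when a Feb 29 lies between the two dates.
1950: November 10 is Friday.
1951: Saturday (+1)
1952: Monday (+2)
1953: Tuesday (+1)
1954: Wednesday (+1)
1955: Thursday (+1)
1956: Saturday (+2)
1957: Sunday (+1)
1958: Monday (+1)
1959: Tuesday (+1)
1960: Thursday (+2)
1961: Friday (+1)
November 10 falls on a Friday in 1961.

1961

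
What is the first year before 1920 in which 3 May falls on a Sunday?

From one year to the next, a fixed date's weekday advances by 1, or by 2 when a Feb 29 lies between the two dates.
1920: May 3 is Monday.
1919: Saturday (−2)
1918: Friday (−1)
1917: Thursday (−1)
1916: Wednesday (−1)
1915: Monday (−2)
1914: Sunday (−1)
3 May falls on a Sunday in 1914.

1914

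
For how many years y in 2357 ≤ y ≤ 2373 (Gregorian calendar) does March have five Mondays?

7

March has 31 days; it has five Mondays when Monday falls among the first (month-length − 28) days — i.e. when March 1 is one of Monday/Sunday/Saturday.
March 1 by year: 2357:Fri 2358:Sat✓ 2359:Sun✓ 2360:Tue 2361:Wed 2362:Thu 2363:Fri 2364:Sun✓ 2365:Mon✓ 2366:Tue 2367:Wed 2368:Fri 2369:Sat✓ 2370:Sun✓ 2371:Mon✓ 2372:Wed 2373:Thu
Years with five Mondays: 2358, 2359, 2364, 2365, 2369, 2370, 2371 → 7.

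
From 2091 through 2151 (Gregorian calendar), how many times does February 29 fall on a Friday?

3

Leap years in 2091–2151: 14 of them.
Feb 29 weekday advances by 5 (mod 7) from one leap year to the next four years later (or differs when a century non-leap intervenes).
Leap-day weekdays: 2092:Fri✓ 2096:Wed 2104:Fri✓ 2108:Wed 2112:Mon 2116:Sat 2120:Thu 2124:Tue 2128:Sun 2132:Fri✓ 2136:Wed 2140:Mon 2144:Sat 2148:Thu
Friday: 2092, 2104, 2132 → 3.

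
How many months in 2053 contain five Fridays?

A month of length L has five Fridays iff its first Friday is on day ≤ L−28 (so day 1–3 in a 31-day month, 1–2 in a 30-day month, day 1 in a leap February).
Checking each month of 2053: Jan starts Wed (31d) ✓; Feb starts Sat (28d); Mar starts Sat (31d); Apr starts Tue (30d); May starts Thu (31d) ✓; Jun starts Sun (30d); Jul starts Tue (31d); Aug starts Fri (31d) ✓; Sep starts Mon (30d); Oct starts Wed (31d) ✓; Nov starts Sat (30d); Dec starts Mon (31d).
Five-Friday months: January, May, August, October → 4.

4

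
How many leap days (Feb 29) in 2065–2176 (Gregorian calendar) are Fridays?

Leap years in 2065–2176: 27 of them.
Feb 29 weekday advances by 5 (mod 7) from one leap year to the next four years later (or differs when a century non-leap intervenes).
Leap-day weekdays: 2068:Wed 2072:Mon 2076:Sat 2080:Thu 2084:Tue 2088:Sun 2092:Fri✓ 2096:Wed 2104:Fri✓ 2108:Wed 2112:Mon 2116:Sat 2120:Thu 2124:Tue 2128:Sun 2132:Fri✓ 2136:Wed 2140:Mon 2144:Sat 2148:Thu 2152:Tue 2156:Sun 2160:Fri✓ 2164:Wed 2168:Mon 2172:Sat 2176:Thu
Friday: 2092, 2104, 2132, 2160 → 4.

4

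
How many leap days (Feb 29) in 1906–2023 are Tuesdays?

4

Leap years in 1906–2023: 29 of them.
Feb 29 weekday advances by 5 (mod 7) from one leap year to the next four years later (or differs when a century non-leap intervenes).
Leap-day weekdays: 1908:Sat 1912:Thu 1916:Tue✓ 1920:Sun 1924:Fri 1928:Wed 1932:Mon 1936:Sat 1940:Thu 1944:Tue✓ 1948:Sun 1952:Fri 1956:Wed …(3 more)… 1972:Tue✓ 1976:Sun 1980:Fri 1984:Wed 1988:Mon 1992:Sat 1996:Thu 2000:Tue✓ 2004:Sun 2008:Fri 2012:Wed 2016:Mon 2020:Sat
Tuesday: 1916, 1944, 1972, 2000 → 4.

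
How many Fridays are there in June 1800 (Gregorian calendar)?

4

June 1800 has 30 days and begins on Sunday.
The first Friday is June 6.
Fridays fall on 6, 13, 20, 27 — that's 4.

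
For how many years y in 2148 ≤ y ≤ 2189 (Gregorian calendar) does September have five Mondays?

13

September has 30 days; it has five Mondays when Monday falls among the first (month-length − 28) days — i.e. when September 1 is one of Monday/Sunday.
September 1 by year: 2148:Sun✓ 2149:Mon✓ 2150:Tue 2151:Wed 2152:Fri 2153:Sat 2154:Sun✓ 2155:Mon✓ 2156:Wed 2157:Thu 2158:Fri 2159:Sat 2160:Mon✓ 2161:Tue 2162:Wed …(12 more)… 2175:Fri 2176:Sun✓ 2177:Mon✓ 2178:Tue 2179:Wed 2180:Fri 2181:Sat 2182:Sun✓ 2183:Mon✓ 2184:Wed 2185:Thu 2186:Fri 2187:Sat 2188:Mon✓ 2189:Tue
Years with five Mondays: 2148, 2149, 2154, 2155, 2160, 2165, 2166, 2171, 2176, 2177, 2182, 2183, 2188 → 13.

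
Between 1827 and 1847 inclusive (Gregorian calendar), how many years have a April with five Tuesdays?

6

April has 30 days; it has five Tuesdays when Tuesday falls among the first (month-length − 28) days — i.e. when April 1 is one of Tuesday/Monday.
April 1 by year: 1827:Sun 1828:Tue✓ 1829:Wed 1830:Thu 1831:Fri 1832:Sun 1833:Mon✓ 1834:Tue✓ 1835:Wed 1836:Fri 1837:Sat 1838:Sun 1839:Mon✓ 1840:Wed 1841:Thu 1842:Fri 1843:Sat 1844:Mon✓ 1845:Tue✓ 1846:Wed 1847:Thu
Years with five Tuesdays: 1828, 1833, 1834, 1839, 1844, 1845 → 6.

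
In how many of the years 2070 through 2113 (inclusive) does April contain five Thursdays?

April has 30 days; it has five Thursdays when Thursday falls among the first (month-length − 28) days — i.e. when April 1 is one of Thursday/Wednesday.
April 1 by year: 2070:Tue 2071:Wed✓ 2072:Fri 2073:Sat 2074:Sun 2075:Mon 2076:Wed✓ 2077:Thu✓ 2078:Fri 2079:Sat 2080:Mon 2081:Tue 2082:Wed✓ 2083:Thu✓ 2084:Sat …(14 more)… 2099:Wed✓ 2100:Thu✓ 2101:Fri 2102:Sat 2103:Sun 2104:Tue 2105:Wed✓ 2106:Thu✓ 2107:Fri 2108:Sun 2109:Mon 2110:Tue 2111:Wed✓ 2112:Fri 2113:Sat
Years with five Thursdays: 2071, 2076, 2077, 2082, 2083, 2088, 2093, 2094, 2099, 2100, 2105, 2106, 2111 → 13.

13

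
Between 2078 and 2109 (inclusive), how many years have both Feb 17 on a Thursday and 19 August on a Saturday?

1

Check each year's weekday for Feb 17 and 19 August:
  2078: Thu/Fri  2079: Fri/Sat  2080: Sat/Mon  2081: Mon/Tue  2082: Tue/Wed  2083: Wed/Thu  2084: Thu/Sat ✓  2085: Sat/Sun  2086: Sun/Mon  2087: Mon/Tue  2088: Tue/Thu  2089: Thu/Fri  2090: Fri/Sat  2091: Sat/Sun  …(4 more)…  2096: Fri/Sun  2097: Sun/Mon  2098: Mon/Tue  2099: Tue/Wed  2100: Wed/Thu  2101: Thu/Fri  2102: Fri/Sat  2103: Sat/Sun  2104: Sun/Tue  2105: Tue/Wed  2106: Wed/Thu  2107: Thu/Fri  2108: Fri/Sun  2109: Sun/Mon
Both conditions hold in: 2084 — 1.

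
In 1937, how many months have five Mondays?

4

A month of length L has five Mondays iff its first Monday is on day ≤ L−28 (so day 1–3 in a 31-day month, 1–2 in a 30-day month, day 1 in a leap February).
Checking each month of 1937: Jan starts Fri (31d); Feb starts Mon (28d); Mar starts Mon (31d) ✓; Apr starts Thu (30d); May starts Sat (31d) ✓; Jun starts Tue (30d); Jul starts Thu (31d); Aug starts Sun (31d) ✓; Sep starts Wed (30d); Oct starts Fri (31d); Nov starts Mon (30d) ✓; Dec starts Wed (31d).
Five-Monday months: March, May, August, November → 4.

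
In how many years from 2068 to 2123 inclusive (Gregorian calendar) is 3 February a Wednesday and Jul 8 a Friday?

2

Check each year's weekday for 3 February and Jul 8:
  2068: Fri/Sun  2069: Sun/Mon  2070: Mon/Tue  2071: Tue/Wed  2072: Wed/Fri ✓  2073: Fri/Sat  2074: Sat/Sun  2075: Sun/Mon  2076: Mon/Wed  2077: Wed/Thu  2078: Thu/Fri  2079: Fri/Sat  2080: Sat/Mon  2081: Mon/Tue  …(28 more)…  2110: Mon/Tue  2111: Tue/Wed  2112: Wed/Fri ✓  2113: Fri/Sat  2114: Sat/Sun  2115: Sun/Mon  2116: Mon/Wed  2117: Wed/Thu  2118: Thu/Fri  2119: Fri/Sat  2120: Sat/Mon  2121: Mon/Tue  2122: Tue/Wed  2123: Wed/Thu
Both conditions hold in: 2072, 2112 — 2.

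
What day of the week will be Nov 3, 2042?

Monday

January 1, 2042 is a Wednesday.
November 3 is day 307 of the year, i.e. 306 days after Jan 1.
306 mod 7 = 5, so advance 5 weekdays from Wednesday: Monday.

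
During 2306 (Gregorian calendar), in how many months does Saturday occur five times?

4

A month of length L has five Saturdays iff its first Saturday is on day ≤ L−28 (so day 1–3 in a 31-day month, 1–2 in a 30-day month, day 1 in a leap February).
Checking each month of 2306: Jan starts Mon (31d); Feb starts Thu (28d); Mar starts Thu (31d) ✓; Apr starts Sun (30d); May starts Tue (31d); Jun starts Fri (30d) ✓; Jul starts Sun (31d); Aug starts Wed (31d); Sep starts Sat (30d) ✓; Oct starts Mon (31d); Nov starts Thu (30d); Dec starts Sat (31d) ✓.
Five-Saturday months: March, June, September, December → 4.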